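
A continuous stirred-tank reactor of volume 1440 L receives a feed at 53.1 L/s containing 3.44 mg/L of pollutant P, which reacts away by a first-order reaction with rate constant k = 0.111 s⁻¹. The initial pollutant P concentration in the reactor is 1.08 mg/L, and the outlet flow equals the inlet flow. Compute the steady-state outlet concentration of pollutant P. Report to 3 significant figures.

Species balance: V dC/dt = Q C_in − Q C − k V C.
Steady state (dC/dt = 0): C_ss = Q C_in/(Q + kV) = C_in/(1 + kV/Q).
C_ss = 53.1·3.44/(53.1 + 0.111·1440) = 182.66/212.94 = 0.85782 mg/L.

0.858 mg/L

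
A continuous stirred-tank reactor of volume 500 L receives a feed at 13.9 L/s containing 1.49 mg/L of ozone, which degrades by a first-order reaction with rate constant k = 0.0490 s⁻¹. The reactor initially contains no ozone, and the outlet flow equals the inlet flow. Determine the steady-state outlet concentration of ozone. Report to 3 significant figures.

V dC/dt = Q(C_in − C) − k V C.
Steady state (dC/dt = 0): C_ss = Q C_in/(Q + kV) = C_in/(1 + kV/Q).
C_ss = 13.9·1.49/(13.9 + 0.0490·500) = 20.711/38.400 = 0.53935 mg/L.

0.539 mg/L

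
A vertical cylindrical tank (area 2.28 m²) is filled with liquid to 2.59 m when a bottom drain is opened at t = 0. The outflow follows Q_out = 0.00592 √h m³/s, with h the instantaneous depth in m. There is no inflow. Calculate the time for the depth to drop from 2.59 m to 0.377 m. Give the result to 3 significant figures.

767 s

Mass balance (ρ constant): A dh/dt = −0.00592 √h.
This is separable: 2 d(√h)/dt = −0.00592/A, so √h = √h₀ − (0.00592/(2A)) t.
t = 2A(√h₀ − √h)/0.00592 = 2·2.28·(√2.59 − √0.377)/0.00592
  = 4.5600 × (1.6093 − 0.61400) / 0.00592 = 766.68 s.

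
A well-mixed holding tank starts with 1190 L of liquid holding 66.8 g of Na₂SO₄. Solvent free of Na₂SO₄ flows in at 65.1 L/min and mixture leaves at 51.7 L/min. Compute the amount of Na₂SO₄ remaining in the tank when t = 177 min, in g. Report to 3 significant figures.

Total volume: dV/dt = Q_in − Q_out = 13.400 L/min, so V(t) = 1190 + 13.400 t and V(177) = 3561.8 L.
No Na₂SO₄ enters, so dm/dt = −Q_out · (m/V).
Separate: dm/m = −Q_out dt/V(t) ⇒ ln(m/m₀) = −(Q_out/(Q_in−Q_out)) ln(V/V₀).
m = m₀ (V₀/V)^(Q_out/(Q_in−Q_out)) = 66.8 × (1190/3561.8)^(3.8582) = 0.97229 g.

0.972 g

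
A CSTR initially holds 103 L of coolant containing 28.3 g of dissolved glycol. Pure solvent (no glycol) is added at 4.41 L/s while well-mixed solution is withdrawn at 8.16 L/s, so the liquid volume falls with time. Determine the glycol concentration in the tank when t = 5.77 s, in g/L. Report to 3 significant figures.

0.208 g/L

Let m(t) be the amount of glycol. Volume: V(t) = V₀ + (Q_in − Q_out) t = 103 − 3.7500 t; V(5.77) = 81.362 L.
Solute balance: dm/dt = 0 − Q_out C = −Q_out m/V(t).
dm/m = −Q_out dt/(V₀ − 3.7500 t); integrating gives ln(m/m₀) = −(Q_out/(Q_in−Q_out)) ln(V/V₀).
m = m₀ (V₀/V)^(Q_out/(Q_in−Q_out)) = 28.3 × (103/81.362)^(-2.1760) = 16.941 g.
C = m/V = 16.941/81.362 = 0.20821 g/L.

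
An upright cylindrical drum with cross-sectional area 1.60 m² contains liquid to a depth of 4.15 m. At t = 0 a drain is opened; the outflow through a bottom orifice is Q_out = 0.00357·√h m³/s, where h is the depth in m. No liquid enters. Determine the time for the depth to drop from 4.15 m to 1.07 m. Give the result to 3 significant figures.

899 s

With no inflow, A dh/dt = −0.00357 √h.
Separate and integrate: 2(√h − √h₀) = −(0.00357/A) t.
t = 2A(√h₀ − √h)/0.00357 = 2·1.60·(√4.15 − √1.07)/0.00357
  = 3.2000 × (2.0372 − 1.0344) / 0.00357 = 898.82 s.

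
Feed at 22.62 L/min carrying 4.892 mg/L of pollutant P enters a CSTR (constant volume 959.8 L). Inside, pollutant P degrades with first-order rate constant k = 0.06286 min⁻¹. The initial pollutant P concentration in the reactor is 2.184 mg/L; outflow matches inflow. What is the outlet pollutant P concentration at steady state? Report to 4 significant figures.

1.334 mg/L

Species balance: V dC/dt = Q C_in − Q C − k V C.
At steady state: 0 = Q C_in − (Q + kV) C_ss, so C_ss = Q C_in/(Q + kV).
C_ss = 22.62·4.892/(22.62 + 0.06286·959.8) = 110.657/82.9530 = 1.33397 mg/L.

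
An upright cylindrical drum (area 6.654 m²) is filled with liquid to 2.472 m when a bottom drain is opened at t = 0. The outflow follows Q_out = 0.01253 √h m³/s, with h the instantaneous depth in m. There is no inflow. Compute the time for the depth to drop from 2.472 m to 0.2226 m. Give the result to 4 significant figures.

1169 s

A dh/dt = −Q_out = −0.01253 √h.
Separate and integrate: 2(√h − √h₀) = −(0.01253/A) t.
t = 2A(√h₀ − √h)/0.01253 = 2·6.654·(√2.472 − √0.2226)/0.01253
  = 13.3080 × (1.57226 − 0.471805) / 0.01253 = 1168.78 s.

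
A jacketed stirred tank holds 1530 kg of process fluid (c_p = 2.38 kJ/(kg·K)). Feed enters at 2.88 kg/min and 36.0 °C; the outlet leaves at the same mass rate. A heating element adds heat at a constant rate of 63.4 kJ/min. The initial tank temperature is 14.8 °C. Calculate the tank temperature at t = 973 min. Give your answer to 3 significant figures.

40.4 °C

M c_p dT/dt = ṁ c_p (T_in − T) + Q̇.
Rearrange: dT/dt = (T_ss − T)/τ with τ = M/ṁ = 531.25 min and T_ss = T_in + Q̇/(ṁ c_p) = 45.250 °C.
Integrating: T(t) = T_ss + (T₀ − T_ss) e^(−t/τ).
T(973) = 45.250 + (-30.450)·e^(−973/531.25) = 45.250 + (-30.450)·0.16017 = 40.372 °C.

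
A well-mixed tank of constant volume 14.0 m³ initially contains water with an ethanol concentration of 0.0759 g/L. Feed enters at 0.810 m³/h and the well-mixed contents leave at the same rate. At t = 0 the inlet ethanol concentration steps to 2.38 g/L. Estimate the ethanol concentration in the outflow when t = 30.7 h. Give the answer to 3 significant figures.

1.99 g/L

Mass balance on the solute (V constant): V dC/dt = Q(C_in − C).
Rewrite as dC/dt + C/τ = C_in/τ, τ = V/Q = 17.284 h.
Integrating: C(t) = C_in + (C₀ − C_in) e^(−t/τ).
C(30.7) = 2.38 + (0.0759 − 2.38)·e^(−30.7/17.284) = 2.38 + (-2.3041)·0.16928 = 1.9900 g/L.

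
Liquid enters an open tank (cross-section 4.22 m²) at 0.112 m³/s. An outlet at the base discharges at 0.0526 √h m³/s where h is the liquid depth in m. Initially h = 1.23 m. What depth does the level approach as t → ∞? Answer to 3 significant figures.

Mass balance (ρ constant): A dh/dt = Q_in − 0.0526 √h. At steady state dh/dt = 0:
Q_in = 0.0526 √h_ss ⇒ √h_ss = 0.112/0.0526 = 2.1293.
h_ss = 2.1293² = 4.5338 m. (Since h₀ = 1.23 m < h_ss, the level will rise toward this value.)

4.53 m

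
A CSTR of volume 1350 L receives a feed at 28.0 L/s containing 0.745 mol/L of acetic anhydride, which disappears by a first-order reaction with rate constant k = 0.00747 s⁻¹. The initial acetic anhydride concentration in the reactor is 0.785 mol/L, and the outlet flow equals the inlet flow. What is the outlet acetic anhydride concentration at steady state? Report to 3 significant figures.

0.548 mol/L

V dC/dt = Q(C_in − C) − k V C.
Steady state (dC/dt = 0): C_ss = Q C_in/(Q + kV) = C_in/(1 + kV/Q).
C_ss = 28.0·0.745/(28.0 + 0.00747·1350) = 20.860/38.084 = 0.54773 mol/L.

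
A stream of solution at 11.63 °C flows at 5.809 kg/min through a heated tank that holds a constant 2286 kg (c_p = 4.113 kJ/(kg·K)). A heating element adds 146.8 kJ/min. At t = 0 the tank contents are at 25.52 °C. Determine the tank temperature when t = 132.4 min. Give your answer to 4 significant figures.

23.31 °C

M c_p dT/dt = ṁ c_p (T_in − T) + Q̇.
Rearrange: dT/dt = (T_ss − T)/τ with τ = M/ṁ = 393.527 min and T_ss = T_in + Q̇/(ṁ c_p) = 17.7742 °C.
Integrating: T(t) = T_ss + (T₀ − T_ss) e^(−t/τ).
T(132.4) = 17.7742 + (7.74579)·e^(−132.4/393.527) = 17.7742 + (7.74579)·0.714306 = 23.3071 °C.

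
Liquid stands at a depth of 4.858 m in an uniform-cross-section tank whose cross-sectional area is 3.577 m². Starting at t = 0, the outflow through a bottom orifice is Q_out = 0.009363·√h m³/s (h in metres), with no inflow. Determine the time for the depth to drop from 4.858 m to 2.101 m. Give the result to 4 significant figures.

With no inflow, A dh/dt = −0.009363 √h.
This is separable: 2 d(√h)/dt = −0.009363/A, so √h = √h₀ − (0.009363/(2A)) t.
t = 2A(√h₀ − √h)/0.009363 = 2·3.577·(√4.858 − √2.101)/0.009363
  = 7.15400 × (2.20409 − 1.44948) / 0.009363 = 576.572 s.

576.6 s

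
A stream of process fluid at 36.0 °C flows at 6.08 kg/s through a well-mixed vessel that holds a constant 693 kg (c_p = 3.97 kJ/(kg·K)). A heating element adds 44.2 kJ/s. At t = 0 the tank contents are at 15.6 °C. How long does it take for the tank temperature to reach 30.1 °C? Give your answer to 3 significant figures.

120 s

Unsteady energy balance on the tank contents: M c_p dT/dt = ṁ c_p (T_in − T) + 44.2.
τ = M/ṁ = 113.98 s; T_ss = T_in + Q̇/(ṁ c_p) = 37.831 °C.
T(t) = T_ss + (T₀ − T_ss) e^(−t/τ). Set T = 30.1:
e^(−t/τ) = (30.1 − 37.831)/(15.6 − 37.831) = 0.34776
t = −113.98 · ln(0.34776) = 120.39 s.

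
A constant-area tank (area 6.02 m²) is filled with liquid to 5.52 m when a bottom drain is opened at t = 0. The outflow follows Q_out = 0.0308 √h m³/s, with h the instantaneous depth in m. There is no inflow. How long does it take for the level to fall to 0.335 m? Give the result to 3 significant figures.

692 s

With no inflow, A dh/dt = −0.0308 √h.
Separate and integrate: 2(√h − √h₀) = −(0.0308/A) t.
t = 2A(√h₀ − √h)/0.0308 = 2·6.02·(√5.52 − √0.335)/0.0308
  = 12.040 × (2.3495 − 0.57879) / 0.0308 = 692.17 s.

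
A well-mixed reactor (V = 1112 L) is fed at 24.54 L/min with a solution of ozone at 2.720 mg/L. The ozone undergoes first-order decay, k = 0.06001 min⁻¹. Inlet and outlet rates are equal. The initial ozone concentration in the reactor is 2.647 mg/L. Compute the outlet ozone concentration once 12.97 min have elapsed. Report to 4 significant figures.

1.392 mg/L

V dC/dt = Q(C_in − C) − k V C.
This is linear with rate a = Q/V + k = 0.0820783 min⁻¹.
C_ss = Q C_in/(Q + kV) = 0.731324 mg/L; C(t) = C_ss + (C₀ − C_ss) e^(−a t).
C(12.97) = 0.731324 + (1.91568)·e^(−0.0820783·12.97) = 0.731324 + (1.91568)·0.344881 = 1.39200 mg/L.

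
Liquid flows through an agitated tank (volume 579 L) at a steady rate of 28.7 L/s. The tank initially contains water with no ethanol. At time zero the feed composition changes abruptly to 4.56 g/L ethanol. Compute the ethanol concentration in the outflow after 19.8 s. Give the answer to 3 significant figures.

Accumulation = in − out for the solute gives V dC/dt = Q(C_in − C).
Rewrite as dC/dt + C/τ = C_in/τ, τ = V/Q = 20.174 s.
Solution: C(t) = C_in + (C₀ − C_in) e^(−t/τ).
C(19.8) = 4.56 + (0 − 4.56)·e^(−19.8/20.174) = 4.56 + (-4.5600)·0.37477 = 2.8511 g/L.

2.85 g/L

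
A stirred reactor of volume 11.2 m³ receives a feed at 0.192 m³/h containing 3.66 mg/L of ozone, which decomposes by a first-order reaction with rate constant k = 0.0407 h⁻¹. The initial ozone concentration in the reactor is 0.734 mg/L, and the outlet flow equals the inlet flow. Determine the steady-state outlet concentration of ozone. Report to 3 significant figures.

V dC/dt = Q(C_in − C) − k V C.
At steady state: 0 = Q C_in − (Q + kV) C_ss, so C_ss = Q C_in/(Q + kV).
C_ss = 0.192·3.66/(0.192 + 0.0407·11.2) = 0.70272/0.64784 = 1.0847 mg/L.

1.08 mg/L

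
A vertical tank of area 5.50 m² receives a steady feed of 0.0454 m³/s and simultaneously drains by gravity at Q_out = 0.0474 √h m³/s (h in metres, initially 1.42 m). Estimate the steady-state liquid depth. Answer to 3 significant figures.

Accumulation of liquid (constant cross-section A): A dh/dt = Q_in − 0.0474 √h. At steady state dh/dt = 0:
Q_in = 0.0474 √h_ss ⇒ √h_ss = 0.0454/0.0474 = 0.95781.
h_ss = 0.95781² = 0.91739 m. (Since h₀ = 1.42 m > h_ss, the level will fall toward this value.)

0.917 m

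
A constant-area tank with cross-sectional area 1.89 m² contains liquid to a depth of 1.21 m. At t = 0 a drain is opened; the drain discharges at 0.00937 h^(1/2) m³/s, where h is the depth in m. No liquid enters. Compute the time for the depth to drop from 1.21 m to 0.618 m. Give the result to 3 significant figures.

With no inflow, A dh/dt = −0.00937 √h.
Separate and integrate: 2(√h − √h₀) = −(0.00937/A) t.
t = 2A(√h₀ − √h)/0.00937 = 2·1.89·(√1.21 − √0.618)/0.00937
  = 3.7800 × (1.1000 − 0.78613) / 0.00937 = 126.62 s.

127 s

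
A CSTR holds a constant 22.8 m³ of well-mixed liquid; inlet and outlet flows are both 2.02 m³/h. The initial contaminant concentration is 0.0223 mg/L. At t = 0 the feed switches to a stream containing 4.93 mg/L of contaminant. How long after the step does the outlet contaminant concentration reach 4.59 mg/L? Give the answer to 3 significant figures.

Species balance on the tank: V dC/dt = Q(C_in − C), so τ = V/Q = 11.287 h.
C(t) = C_in + (C₀ − C_in) e^(−t/τ). Set C = 4.59 and solve for t:
e^(−t/τ) = (C − C_in)/(C₀ − C_in) = (4.59 − 4.93)/(0.0223 − 4.93) = 0.069279
t = −τ ln(…) = 11.287 × 2.6696 = 30.132 h.

30.1 h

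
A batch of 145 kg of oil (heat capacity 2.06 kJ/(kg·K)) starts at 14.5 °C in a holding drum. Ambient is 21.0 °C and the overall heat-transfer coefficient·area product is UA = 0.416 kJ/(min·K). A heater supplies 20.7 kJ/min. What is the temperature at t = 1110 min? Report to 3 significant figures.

58.8 °C

Lumped-capacitance energy balance: M c_p dT/dt = UA(T_amb − T) + Q̇.
dT/dt = (T_ss − T)/τ with T_ss = T_amb + Q̇/UA = 21.0 + 20.7/0.416 = 70.760 °C, τ = M c_p/UA = 145·2.06/0.416 = 718.03 min.
Solution: T(t) = T_ss + (T₀ − T_ss) e^(−t/τ).
T(1110) = 70.760 + (-56.260)·0.21312 = 58.770 °C.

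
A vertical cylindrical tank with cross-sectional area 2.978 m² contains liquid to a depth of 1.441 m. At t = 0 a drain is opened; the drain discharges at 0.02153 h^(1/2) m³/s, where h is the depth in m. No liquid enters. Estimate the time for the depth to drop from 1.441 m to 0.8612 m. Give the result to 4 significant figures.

75.36 s

A dh/dt = −Q_out = −0.02153 √h.
∫ h^(−1/2) dh = −(0.02153/A) ∫ dt, giving 2√h = 2√h₀ − (0.02153/A) t.
t = 2A(√h₀ − √h)/0.02153 = 2·2.978·(√1.441 − √0.8612)/0.02153
  = 5.95600 × (1.20042 − 0.928009) / 0.02153 = 75.3582 s.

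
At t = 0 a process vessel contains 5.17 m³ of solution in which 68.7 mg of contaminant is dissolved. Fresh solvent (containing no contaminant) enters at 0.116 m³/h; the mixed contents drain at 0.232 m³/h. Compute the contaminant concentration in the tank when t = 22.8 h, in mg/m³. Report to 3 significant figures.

Let m(t) be the amount of contaminant. Volume: V(t) = V₀ + (Q_in − Q_out) t = 5.17 − 0.11600 t; V(22.8) = 2.5252 m³.
Species balance (pure solvent in): dm/dt = −Q_out · m/V(t).
dm/m = −Q_out dt/(V₀ − 0.11600 t); integrating gives ln(m/m₀) = −(Q_out/(Q_in−Q_out)) ln(V/V₀).
m = m₀ (V₀/V)^(Q_out/(Q_in−Q_out)) = 68.7 × (5.17/2.5252)^(-2.0000) = 16.390 mg.
C = m/V = 16.390/2.5252 = 6.4904 mg/m³.

6.49 mg/m³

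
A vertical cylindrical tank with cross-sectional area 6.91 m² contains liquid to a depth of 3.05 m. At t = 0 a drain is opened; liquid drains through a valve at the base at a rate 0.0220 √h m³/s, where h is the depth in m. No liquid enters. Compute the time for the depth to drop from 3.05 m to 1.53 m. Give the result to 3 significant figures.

320 s

Mass balance (ρ constant): A dh/dt = −0.0220 √h.
This is separable: 2 d(√h)/dt = −0.0220/A, so √h = √h₀ − (0.0220/(2A)) t.
t = 2A(√h₀ − √h)/0.0220 = 2·6.91·(√3.05 − √1.53)/0.0220
  = 13.820 × (1.7464 − 1.2369) / 0.0220 = 320.05 s.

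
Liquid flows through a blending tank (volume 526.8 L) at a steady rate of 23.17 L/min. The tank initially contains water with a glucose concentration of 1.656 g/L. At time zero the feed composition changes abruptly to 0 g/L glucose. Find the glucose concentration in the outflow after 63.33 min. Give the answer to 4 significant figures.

Mass balance on the solute (V constant): V dC/dt = Q(C_in − C).
So dC/dt = (C_in − C)/τ with τ = V/Q = 526.8/23.17 = 22.7363 min.
This is linear first-order; C(t) = C_in + (C₀ − C_in) e^(−t/τ).
C(63.33) = 0 + (1.656 − 0)·e^(−63.33/22.7363) = 0 + (1.65600)·0.0617035 = 0.102181 g/L.

0.1022 g/L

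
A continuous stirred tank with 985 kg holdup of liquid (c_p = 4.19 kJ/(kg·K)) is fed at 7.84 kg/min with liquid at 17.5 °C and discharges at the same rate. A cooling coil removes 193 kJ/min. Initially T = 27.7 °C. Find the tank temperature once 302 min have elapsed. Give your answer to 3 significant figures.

13.1 °C

M c_p dT/dt = ṁ c_p (T_in − T) − Q̇.
τ = M/ṁ = 125.64 min; T_ss = T_in − Q̇/(ṁ c_p) = 17.5 − 193/(7.84·4.19) = 11.625 °C.
T approaches T_ss exponentially: T(t) = T_ss + (T₀ − T_ss) e^(−t/τ).
T(302) = 11.625 + (16.075)·e^(−302/125.64) = 11.625 + (16.075)·0.090380 = 13.078 °C.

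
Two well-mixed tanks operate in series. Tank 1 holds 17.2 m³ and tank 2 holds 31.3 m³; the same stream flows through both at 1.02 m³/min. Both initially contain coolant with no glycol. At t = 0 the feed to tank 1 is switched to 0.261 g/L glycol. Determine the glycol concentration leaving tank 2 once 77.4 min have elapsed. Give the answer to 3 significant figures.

0.218 g/L

Species balance on tank i: dCᵢ/dt = (Cᵢ₋₁ − Cᵢ)/τᵢ with τᵢ = Vᵢ/Q.
τ₁ = 17.2/1.02 = 16.863 min; τ₂ = 31.3/1.02 = 30.686 min.
Tank 1: C₁ = C_in(1 − e^(−t/τ₁)). Tank 2 (τ₁ ≠ τ₂): C₂ = C_in[1 − (τ₁ e^(−t/τ₁) − τ₂ e^(−t/τ₂))/(τ₁ − τ₂)].
At t = 77.4: e^(−t/τ₁) = 0.010153, e^(−t/τ₂) = 0.080275.
C₂ = 0.261·[1 − (16.863·0.010153 − 30.686·0.080275)/(-13.824)] = 0.261·0.83419 = 0.21772 g/L.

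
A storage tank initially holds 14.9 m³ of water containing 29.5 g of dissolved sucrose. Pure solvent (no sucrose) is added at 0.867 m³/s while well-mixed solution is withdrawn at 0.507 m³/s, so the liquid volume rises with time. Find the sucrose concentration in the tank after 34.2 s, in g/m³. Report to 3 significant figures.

0.464 g/m³

Let m(t) be the amount of sucrose. Volume: V(t) = V₀ + (Q_in − Q_out) t = 14.9 + 0.36000 t; V(34.2) = 27.212 m³.
No sucrose enters, so dm/dt = −Q_out · (m/V).
dm/m = −Q_out dt/(V₀ + 0.36000 t); integrating gives ln(m/m₀) = −(Q_out/(Q_in−Q_out)) ln(V/V₀).
m = m₀ (V₀/V)^(Q_out/(Q_in−Q_out)) = 29.5 × (14.9/27.212)^(1.4083) = 12.631 g.
C = m/V = 12.631/27.212 = 0.46417 g/m³.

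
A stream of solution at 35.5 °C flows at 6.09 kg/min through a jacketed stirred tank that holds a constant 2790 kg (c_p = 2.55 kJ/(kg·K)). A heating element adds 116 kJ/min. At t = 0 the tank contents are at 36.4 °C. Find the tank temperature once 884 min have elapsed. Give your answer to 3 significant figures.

42.0 °C

M c_p dT/dt = ṁ c_p (T_in − T) + Q̇.
τ = M/ṁ = 458.13 min; T_ss = T_in + Q̇/(ṁ c_p) = 35.5 + 116/(6.09·2.55) = 42.970 °C.
This is linear first-order; T(t) = T_ss + (T₀ − T_ss) e^(−t/τ).
T(884) = 42.970 + (-6.5697)·e^(−884/458.13) = 42.970 + (-6.5697)·0.14521 = 42.016 °C.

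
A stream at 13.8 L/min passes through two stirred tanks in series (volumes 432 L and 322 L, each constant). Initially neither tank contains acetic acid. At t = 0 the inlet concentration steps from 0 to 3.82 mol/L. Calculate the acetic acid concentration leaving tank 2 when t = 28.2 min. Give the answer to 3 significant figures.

Time constants: τᵢ = Vᵢ/Q for each well-mixed tank.
τ₁ = 432/13.8 = 31.304 min; τ₂ = 322/13.8 = 23.333 min.
Solving the cascade with C₁(0)=C₂(0)=0 gives C₂(t) = C_in[1 − (τ₁ e^(−t/τ₁) − τ₂ e^(−t/τ₂))/(τ₁ − τ₂)].
At t = 28.2: e^(−t/τ₁) = 0.40623, e^(−t/τ₂) = 0.29862.
C₂ = 3.82·[1 − (31.304·0.40623 − 23.333·0.29862)/(7.9710)] = 3.82·0.27877 = 1.0649 mol/L.

1.06 mol/L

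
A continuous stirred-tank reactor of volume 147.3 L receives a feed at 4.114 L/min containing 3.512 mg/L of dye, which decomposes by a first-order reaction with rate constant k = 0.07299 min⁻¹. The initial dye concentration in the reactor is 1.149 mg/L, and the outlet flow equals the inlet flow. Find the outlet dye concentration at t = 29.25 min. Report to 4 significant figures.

0.9812 mg/L

Species balance: V dC/dt = Q C_in − Q C − k V C.
This is linear with rate a = Q/V + k = 0.100919 min⁻¹.
C_ss = Q C_in/(Q + kV) = 0.971944 mg/L; C(t) = C_ss + (C₀ − C_ss) e^(−a t).
C(29.25) = 0.971944 + (0.177056)·e^(−0.100919·29.25) = 0.971944 + (0.177056)·0.0522408 = 0.981194 mg/L.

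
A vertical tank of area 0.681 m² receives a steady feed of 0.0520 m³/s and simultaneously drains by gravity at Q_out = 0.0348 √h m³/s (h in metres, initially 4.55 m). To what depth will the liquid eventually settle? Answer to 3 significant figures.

2.23 m

A dh/dt = Q_in − 0.0348 √h. Steady state requires inflow = outflow:
Q_in = 0.0348 √h_ss ⇒ √h_ss = 0.0520/0.0348 = 1.4943.
h_ss = 1.4943² = 2.2328 m. (Since h₀ = 4.55 m > h_ss, the level will fall toward this value.)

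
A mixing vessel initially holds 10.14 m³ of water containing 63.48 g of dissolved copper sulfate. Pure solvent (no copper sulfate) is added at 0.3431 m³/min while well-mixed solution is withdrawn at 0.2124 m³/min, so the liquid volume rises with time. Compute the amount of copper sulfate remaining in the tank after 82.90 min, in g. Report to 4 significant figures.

19.48 g

Let m(t) be the amount of copper sulfate. Volume: V(t) = V₀ + (Q_in − Q_out) t = 10.14 + 0.130700 t; V(82.90) = 20.9750 m³.
Species balance (pure solvent in): dm/dt = −Q_out · m/V(t).
dm/m = −Q_out dt/(V₀ + 0.130700 t); integrating gives ln(m/m₀) = −(Q_out/(Q_in−Q_out)) ln(V/V₀).
m = m₀ (V₀/V)^(Q_out/(Q_in−Q_out)) = 63.48 × (10.14/20.9750)^(1.62510) = 19.4828 g.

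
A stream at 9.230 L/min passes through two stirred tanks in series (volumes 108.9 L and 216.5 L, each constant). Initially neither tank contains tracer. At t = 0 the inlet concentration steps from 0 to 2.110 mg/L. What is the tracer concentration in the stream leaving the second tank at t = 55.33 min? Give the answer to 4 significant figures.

1.728 mg/L

Species balance on tank i: dCᵢ/dt = (Cᵢ₋₁ − Cᵢ)/τᵢ with τᵢ = Vᵢ/Q.
τ₁ = 108.9/9.230 = 11.7985 min; τ₂ = 216.5/9.230 = 23.4561 min.
Tank 1: C₁ = C_in(1 − e^(−t/τ₁)). Tank 2 (τ₁ ≠ τ₂): C₂ = C_in[1 − (τ₁ e^(−t/τ₁) − τ₂ e^(−t/τ₂))/(τ₁ − τ₂)].
At t = 55.33: e^(−t/τ₁) = 0.00919049, e^(−t/τ₂) = 0.0945267.
C₂ = 2.110·[1 − (11.7985·0.00919049 − 23.4561·0.0945267)/(-11.6576)] = 2.110·0.819106 = 1.72831 mg/L.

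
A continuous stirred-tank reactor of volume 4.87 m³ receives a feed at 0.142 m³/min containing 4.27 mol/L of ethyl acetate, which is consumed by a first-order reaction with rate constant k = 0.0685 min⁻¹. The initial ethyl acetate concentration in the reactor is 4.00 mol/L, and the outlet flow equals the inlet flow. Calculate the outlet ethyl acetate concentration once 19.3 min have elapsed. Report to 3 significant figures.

V dC/dt = Q(C_in − C) − k V C.
This is linear with rate a = Q/V + k = 0.097658 min⁻¹.
C_ss = Q C_in/(Q + kV) = 1.2749 mol/L; C(t) = C_ss + (C₀ − C_ss) e^(−a t).
C(19.3) = 1.2749 + (2.7251)·e^(−0.097658·19.3) = 1.2749 + (2.7251)·0.15186 = 1.6887 mol/L.

1.69 mol/L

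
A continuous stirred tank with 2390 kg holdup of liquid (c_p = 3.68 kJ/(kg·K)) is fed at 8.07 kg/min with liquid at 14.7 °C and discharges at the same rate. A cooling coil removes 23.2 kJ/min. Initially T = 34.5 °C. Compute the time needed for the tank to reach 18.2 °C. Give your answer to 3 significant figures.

First-law balance (no shaft work): M c_p dT/dt = ṁ c_p (T_in − T) − 23.2.
τ = M/ṁ = 296.16 min; T_ss = T_in − Q̇/(ṁ c_p) = 13.919 °C.
T(t) = T_ss + (T₀ − T_ss) e^(−t/τ). Set T = 18.2:
e^(−t/τ) = (18.2 − 13.919)/(34.5 − 13.919) = 0.20802
t = −296.16 · ln(0.20802) = 465.01 min.

465 min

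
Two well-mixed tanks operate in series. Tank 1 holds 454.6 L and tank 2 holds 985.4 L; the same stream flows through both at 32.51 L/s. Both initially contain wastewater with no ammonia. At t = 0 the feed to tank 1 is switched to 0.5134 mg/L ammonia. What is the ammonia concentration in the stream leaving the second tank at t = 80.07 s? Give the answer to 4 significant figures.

Species balance on tank i: dCᵢ/dt = (Cᵢ₋₁ − Cᵢ)/τᵢ with τᵢ = Vᵢ/Q.
τ₁ = 454.6/32.51 = 13.9834 s; τ₂ = 985.4/32.51 = 30.3107 s.
Solving the cascade with C₁(0)=C₂(0)=0 gives C₂(t) = C_in[1 − (τ₁ e^(−t/τ₁) − τ₂ e^(−t/τ₂))/(τ₁ − τ₂)].
At t = 80.07: e^(−t/τ₁) = 0.00325983, e^(−t/τ₂) = 0.0712441.
C₂ = 0.5134·[1 − (13.9834·0.00325983 − 30.3107·0.0712441)/(-16.3273)] = 0.5134·0.870531 = 0.446931 mg/L.

0.4469 mg/L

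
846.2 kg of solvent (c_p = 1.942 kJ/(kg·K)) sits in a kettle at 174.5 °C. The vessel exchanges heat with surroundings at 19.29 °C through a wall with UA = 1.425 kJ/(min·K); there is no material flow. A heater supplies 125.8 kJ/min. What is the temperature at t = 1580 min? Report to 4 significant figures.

124.6 °C

Lumped-capacitance energy balance: M c_p dT/dt = UA(T_amb − T) + Q̇.
dT/dt = (T_ss − T)/τ with T_ss = T_amb + Q̇/UA = 19.29 + 125.8/1.425 = 107.571 °C, τ = M c_p/UA = 846.2·1.942/1.425 = 1153.21 min.
Solution: T(t) = T_ss + (T₀ − T_ss) e^(−t/τ).
T(1580) = 107.571 + (66.9293)·0.254084 = 124.576 °C.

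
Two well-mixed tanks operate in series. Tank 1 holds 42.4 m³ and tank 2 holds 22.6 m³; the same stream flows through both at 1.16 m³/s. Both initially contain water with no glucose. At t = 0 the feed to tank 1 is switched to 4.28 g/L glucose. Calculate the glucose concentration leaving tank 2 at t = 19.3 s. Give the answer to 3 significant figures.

0.689 g/L

Species balance on tank i: dCᵢ/dt = (Cᵢ₋₁ − Cᵢ)/τᵢ with τᵢ = Vᵢ/Q.
τ₁ = 42.4/1.16 = 36.552 s; τ₂ = 22.6/1.16 = 19.483 s.
Solving the cascade with C₁(0)=C₂(0)=0 gives C₂(t) = C_in[1 − (τ₁ e^(−t/τ₁) − τ₂ e^(−t/τ₂))/(τ₁ − τ₂)].
At t = 19.3: e^(−t/τ₁) = 0.58977, e^(−t/τ₂) = 0.37135.
C₂ = 4.28·[1 − (36.552·0.58977 − 19.483·0.37135)/(17.069)] = 4.28·0.16091 = 0.68871 g/L.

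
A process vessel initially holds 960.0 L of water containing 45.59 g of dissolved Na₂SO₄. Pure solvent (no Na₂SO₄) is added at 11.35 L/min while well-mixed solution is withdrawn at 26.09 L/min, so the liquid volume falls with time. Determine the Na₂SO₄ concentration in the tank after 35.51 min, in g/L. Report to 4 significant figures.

Let m(t) be the amount of Na₂SO₄. Volume: V(t) = V₀ + (Q_in − Q_out) t = 960.0 − 14.7400 t; V(35.51) = 436.583 L.
Solute balance: dm/dt = 0 − Q_out C = −Q_out m/V(t).
Separate: dm/m = −Q_out dt/V(t) ⇒ ln(m/m₀) = −(Q_out/(Q_in−Q_out)) ln(V/V₀).
m = m₀ (V₀/V)^(Q_out/(Q_in−Q_out)) = 45.59 × (960.0/436.583)^(-1.77001) = 11.3022 g.
C = m/V = 11.3022/436.583 = 0.0258879 g/L.

0.02589 g/L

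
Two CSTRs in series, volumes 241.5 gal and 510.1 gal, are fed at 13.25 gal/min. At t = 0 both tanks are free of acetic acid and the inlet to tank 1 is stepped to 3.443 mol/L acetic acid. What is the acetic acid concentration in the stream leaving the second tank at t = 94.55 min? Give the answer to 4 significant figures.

Each tank obeys Vᵢ dCᵢ/dt = Q(Cᵢ₋₁ − Cᵢ), so τᵢ = Vᵢ/Q.
τ₁ = 241.5/13.25 = 18.2264 min; τ₂ = 510.1/13.25 = 38.4981 min.
Solving the cascade with C₁(0)=C₂(0)=0 gives C₂(t) = C_in[1 − (τ₁ e^(−t/τ₁) − τ₂ e^(−t/τ₂))/(τ₁ − τ₂)].
At t = 94.55: e^(−t/τ₁) = 0.00558581, e^(−t/τ₂) = 0.0857804.
C₂ = 3.443·[1 − (18.2264·0.00558581 − 38.4981·0.0857804)/(-20.2717)] = 3.443·0.842116 = 2.89941 mol/L.

2.899 mol/L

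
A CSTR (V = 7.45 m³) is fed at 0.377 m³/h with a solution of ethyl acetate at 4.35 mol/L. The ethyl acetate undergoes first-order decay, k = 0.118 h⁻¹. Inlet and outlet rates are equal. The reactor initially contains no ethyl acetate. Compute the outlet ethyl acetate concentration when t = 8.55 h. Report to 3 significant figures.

0.997 mol/L

Accumulation = in − out − consumed: V dC/dt = Q C_in − Q C − k V C.
This is linear with rate a = Q/V + k = 0.16860 h⁻¹.
C_ss = Q C_in/(Q + kV) = 1.3056 mol/L; C(t) = C_ss + (C₀ − C_ss) e^(−a t).
C(8.55) = 1.3056 + (-1.3056)·e^(−0.16860·8.55) = 1.3056 + (-1.3056)·0.23656 = 0.99674 mol/L.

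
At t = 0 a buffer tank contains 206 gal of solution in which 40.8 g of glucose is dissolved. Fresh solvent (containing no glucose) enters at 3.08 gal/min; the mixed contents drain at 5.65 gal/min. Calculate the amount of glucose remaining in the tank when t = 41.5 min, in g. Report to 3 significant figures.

Let m(t) be the amount of glucose. Volume: V(t) = V₀ + (Q_in − Q_out) t = 206 − 2.5700 t; V(41.5) = 99.345 gal.
No glucose enters, so dm/dt = −Q_out · (m/V).
Separate: dm/m = −Q_out dt/V(t) ⇒ ln(m/m₀) = −(Q_out/(Q_in−Q_out)) ln(V/V₀).
m = m₀ (V₀/V)^(Q_out/(Q_in−Q_out)) = 40.8 × (206/99.345)^(-2.1984) = 8.2104 g.

8.21 g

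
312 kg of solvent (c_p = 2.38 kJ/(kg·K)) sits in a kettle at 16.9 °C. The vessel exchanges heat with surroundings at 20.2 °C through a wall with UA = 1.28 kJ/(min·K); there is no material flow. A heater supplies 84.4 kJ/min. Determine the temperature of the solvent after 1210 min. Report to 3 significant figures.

Unsteady energy balance on the tank contents: M c_p dT/dt = −UA(T − T_amb) + Q̇.
dT/dt = (T_ss − T)/τ with T_ss = T_amb + Q̇/UA = 20.2 + 84.4/1.28 = 86.138 °C, τ = M c_p/UA = 312·2.38/1.28 = 580.12 min.
Solution: T(t) = T_ss + (T₀ − T_ss) e^(−t/τ).
T(1210) = 86.138 + (-69.238)·0.12421 = 77.537 °C.

77.5 °C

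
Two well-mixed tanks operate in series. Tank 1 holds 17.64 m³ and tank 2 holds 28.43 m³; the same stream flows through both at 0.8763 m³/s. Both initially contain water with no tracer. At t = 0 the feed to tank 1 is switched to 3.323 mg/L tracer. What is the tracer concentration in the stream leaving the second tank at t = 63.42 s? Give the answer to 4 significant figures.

2.316 mg/L

Species balance on tank i: dCᵢ/dt = (Cᵢ₋₁ − Cᵢ)/τᵢ with τᵢ = Vᵢ/Q.
τ₁ = 17.64/0.8763 = 20.1301 s; τ₂ = 28.43/0.8763 = 32.4432 s.
Tank 1: C₁ = C_in(1 − e^(−t/τ₁)). Tank 2 (τ₁ ≠ τ₂): C₂ = C_in[1 − (τ₁ e^(−t/τ₁) − τ₂ e^(−t/τ₂))/(τ₁ − τ₂)].
At t = 63.42: e^(−t/τ₁) = 0.0428304, e^(−t/τ₂) = 0.141593.
C₂ = 3.323·[1 − (20.1301·0.0428304 − 32.4432·0.141593)/(-12.3131)] = 3.323·0.696946 = 2.31595 mg/L.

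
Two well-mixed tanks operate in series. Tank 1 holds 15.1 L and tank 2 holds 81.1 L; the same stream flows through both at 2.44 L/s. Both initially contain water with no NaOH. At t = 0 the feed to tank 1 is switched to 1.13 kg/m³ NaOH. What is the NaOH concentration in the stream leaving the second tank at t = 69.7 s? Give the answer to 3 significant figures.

0.959 kg/m³

Each tank obeys Vᵢ dCᵢ/dt = Q(Cᵢ₋₁ − Cᵢ), so τᵢ = Vᵢ/Q.
τ₁ = 15.1/2.44 = 6.1885 s; τ₂ = 81.1/2.44 = 33.238 s.
Tank 1: C₁ = C_in(1 − e^(−t/τ₁)). Tank 2 (τ₁ ≠ τ₂): C₂ = C_in[1 − (τ₁ e^(−t/τ₁) − τ₂ e^(−t/τ₂))/(τ₁ − τ₂)].
At t = 69.7: e^(−t/τ₁) = 1.2842e-05, e^(−t/τ₂) = 0.12282.
C₂ = 1.13·[1 − (6.1885·1.2842e-05 − 33.238·0.12282)/(-27.049)] = 1.13·0.84908 = 0.95946 kg/m³.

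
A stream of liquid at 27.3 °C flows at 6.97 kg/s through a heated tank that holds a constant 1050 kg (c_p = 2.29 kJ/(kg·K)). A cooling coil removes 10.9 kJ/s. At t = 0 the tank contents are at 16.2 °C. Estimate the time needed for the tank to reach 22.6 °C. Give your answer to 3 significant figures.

M c_p dT/dt = ṁ c_p (T_in − T) − Q̇.
τ = M/ṁ = 150.65 s; T_ss = T_in − Q̇/(ṁ c_p) = 26.617 °C.
T(t) = T_ss + (T₀ − T_ss) e^(−t/τ). Set T = 22.6:
e^(−t/τ) = (22.6 − 26.617)/(16.2 − 26.617) = 0.38563
t = −150.65 · ln(0.38563) = 143.55 s.

144 s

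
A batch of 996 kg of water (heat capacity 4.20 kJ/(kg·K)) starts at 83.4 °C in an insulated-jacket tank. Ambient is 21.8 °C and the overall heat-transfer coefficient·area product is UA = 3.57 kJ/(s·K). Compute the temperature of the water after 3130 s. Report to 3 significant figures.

26.1 °C

M c_p dT/dt = −UA(T − T_amb).
dT/dt = (T_ss − T)/τ with T_ss = T_amb = 21.800 °C, τ = M c_p/UA = 996·4.20/3.57 = 1171.8 s.
This is linear first-order; T(t) = T_ss + (T₀ − T_ss) e^(−t/τ).
T(3130) = 21.800 + (61.600)·0.069170 = 26.061 °C.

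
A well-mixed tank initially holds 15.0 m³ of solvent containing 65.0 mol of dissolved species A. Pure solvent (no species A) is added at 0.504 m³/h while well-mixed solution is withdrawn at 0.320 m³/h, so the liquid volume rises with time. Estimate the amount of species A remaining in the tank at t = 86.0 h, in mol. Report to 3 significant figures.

18.6 mol

Let m(t) be the amount of species A. Volume: V(t) = V₀ + (Q_in − Q_out) t = 15.0 + 0.18400 t; V(86.0) = 30.824 m³.
No species A enters, so dm/dt = −Q_out · (m/V).
dm/m = −Q_out dt/(V₀ + 0.18400 t); integrating gives ln(m/m₀) = −(Q_out/(Q_in−Q_out)) ln(V/V₀).
m = m₀ (V₀/V)^(Q_out/(Q_in−Q_out)) = 65.0 × (15.0/30.824)^(1.7391) = 18.575 mol.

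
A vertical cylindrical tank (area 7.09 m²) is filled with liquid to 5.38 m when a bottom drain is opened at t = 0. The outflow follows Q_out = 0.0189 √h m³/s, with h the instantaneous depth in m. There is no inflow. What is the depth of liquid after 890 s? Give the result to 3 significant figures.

1.28 m

With no inflow, A dh/dt = −0.0189 √h.
∫ h^(−1/2) dh = −(0.0189/A) ∫ dt, giving 2√h = 2√h₀ − (0.0189/A) t.
√h = √5.38 − 0.0189·890/(2·7.09) = 2.3195 − 1.1862 = 1.1332.
h = 1.1332² = 1.2842 m.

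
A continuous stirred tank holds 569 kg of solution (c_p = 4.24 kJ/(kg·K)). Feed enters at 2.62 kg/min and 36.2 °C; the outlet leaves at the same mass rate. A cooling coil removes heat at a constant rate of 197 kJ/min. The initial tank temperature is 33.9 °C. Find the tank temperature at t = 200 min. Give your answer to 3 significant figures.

24.6 °C

First-law balance (no shaft work): M c_p dT/dt = ṁ c_p (T_in − T) − 197.
Rearrange: dT/dt = (T_ss − T)/τ with τ = M/ṁ = 217.18 min and T_ss = T_in − Q̇/(ṁ c_p) = 18.466 °C.
This is linear first-order; T(t) = T_ss + (T₀ − T_ss) e^(−t/τ).
T(200) = 18.466 + (15.434)·e^(−200/217.18) = 18.466 + (15.434)·0.39816 = 24.611 °C.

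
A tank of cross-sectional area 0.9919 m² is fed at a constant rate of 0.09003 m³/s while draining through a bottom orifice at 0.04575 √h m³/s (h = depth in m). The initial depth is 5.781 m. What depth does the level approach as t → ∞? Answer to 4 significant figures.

A dh/dt = Q_in − 0.04575 √h. Steady state requires inflow = outflow:
Q_in = 0.04575 √h_ss ⇒ √h_ss = 0.09003/0.04575 = 1.96787.
h_ss = 1.96787² = 3.87251 m. (Since h₀ = 5.781 m > h_ss, the level will fall toward this value.)

3.873 m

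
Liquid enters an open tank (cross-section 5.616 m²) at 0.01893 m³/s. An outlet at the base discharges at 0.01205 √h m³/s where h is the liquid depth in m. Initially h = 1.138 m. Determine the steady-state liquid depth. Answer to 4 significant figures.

Level balance: A dh/dt = 0.01893 − 0.01205 √h. Setting dh/dt = 0:
Q_in = 0.01205 √h_ss ⇒ √h_ss = 0.01893/0.01205 = 1.57095.
h_ss = 1.57095² = 2.46790 m. (Since h₀ = 1.138 m < h_ss, the level will rise toward this value.)

2.468 m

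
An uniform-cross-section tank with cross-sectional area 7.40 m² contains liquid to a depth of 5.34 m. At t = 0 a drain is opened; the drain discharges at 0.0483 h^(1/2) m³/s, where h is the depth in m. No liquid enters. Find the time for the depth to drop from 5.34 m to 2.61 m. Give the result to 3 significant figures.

213 s

With no inflow, A dh/dt = −0.0483 √h.
This is separable: 2 d(√h)/dt = −0.0483/A, so √h = √h₀ − (0.0483/(2A)) t.
t = 2A(√h₀ − √h)/0.0483 = 2·7.40·(√5.34 − √2.61)/0.0483
  = 14.800 × (2.3108 − 1.6155) / 0.0483 = 213.05 s.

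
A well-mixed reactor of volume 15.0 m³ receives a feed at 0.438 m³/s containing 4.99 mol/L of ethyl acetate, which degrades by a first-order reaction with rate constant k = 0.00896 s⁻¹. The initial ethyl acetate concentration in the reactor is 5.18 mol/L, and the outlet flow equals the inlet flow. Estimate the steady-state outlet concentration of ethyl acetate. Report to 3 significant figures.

V dC/dt = Q(C_in − C) − k V C.
At steady state: 0 = Q C_in − (Q + kV) C_ss, so C_ss = Q C_in/(Q + kV).
C_ss = 0.438·4.99/(0.438 + 0.00896·15.0) = 2.1856/0.57240 = 3.8183 mol/L.

3.82 mol/L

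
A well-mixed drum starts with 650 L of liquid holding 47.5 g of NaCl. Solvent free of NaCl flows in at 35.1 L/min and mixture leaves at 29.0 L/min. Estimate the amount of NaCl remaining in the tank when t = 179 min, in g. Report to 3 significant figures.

Let m(t) be the amount of NaCl. Volume: V(t) = V₀ + (Q_in − Q_out) t = 650 + 6.1000 t; V(179) = 1741.9 L.
Species balance (pure solvent in): dm/dt = −Q_out · m/V(t).
Separate: dm/m = −Q_out dt/V(t) ⇒ ln(m/m₀) = −(Q_out/(Q_in−Q_out)) ln(V/V₀).
m = m₀ (V₀/V)^(Q_out/(Q_in−Q_out)) = 47.5 × (650/1741.9)^(4.7541) = 0.43794 g.

0.438 g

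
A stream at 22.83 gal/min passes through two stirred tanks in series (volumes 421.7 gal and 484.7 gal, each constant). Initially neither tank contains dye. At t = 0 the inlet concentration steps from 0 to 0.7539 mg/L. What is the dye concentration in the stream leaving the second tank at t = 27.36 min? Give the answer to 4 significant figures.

0.3025 mg/L

Species balance on tank i: dCᵢ/dt = (Cᵢ₋₁ − Cᵢ)/τᵢ with τᵢ = Vᵢ/Q.
τ₁ = 421.7/22.83 = 18.4713 min; τ₂ = 484.7/22.83 = 21.2308 min.
Solving the cascade with C₁(0)=C₂(0)=0 gives C₂(t) = C_in[1 − (τ₁ e^(−t/τ₁) − τ₂ e^(−t/τ₂))/(τ₁ − τ₂)].
At t = 27.36: e^(−t/τ₁) = 0.227361, e^(−t/τ₂) = 0.275631.
C₂ = 0.7539·[1 − (18.4713·0.227361 − 21.2308·0.275631)/(-2.75953)] = 0.7539·0.401265 = 0.302514 mg/L.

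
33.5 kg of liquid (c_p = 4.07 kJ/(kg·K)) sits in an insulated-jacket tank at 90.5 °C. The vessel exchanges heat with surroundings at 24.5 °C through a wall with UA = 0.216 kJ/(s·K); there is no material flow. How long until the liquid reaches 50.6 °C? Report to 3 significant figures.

586 s

Unsteady energy balance on the tank contents: M c_p dT/dt = −UA(T − T_amb).
τ = M c_p/UA = 631.23 s; T_ss = T_amb = 24.500 °C.
T(t) = T_ss + (T₀ − T_ss)e^(−t/τ); set T = 50.6:
t = −τ ln[(T − T_ss)/(T₀ − T_ss)] = −631.23 · ln(0.39545) = 585.60 s.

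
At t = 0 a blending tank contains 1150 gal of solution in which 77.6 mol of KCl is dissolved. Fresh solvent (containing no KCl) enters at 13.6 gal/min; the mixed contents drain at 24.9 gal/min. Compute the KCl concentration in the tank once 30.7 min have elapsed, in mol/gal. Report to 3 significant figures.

0.0438 mol/gal

Let m(t) be the amount of KCl. Volume: V(t) = V₀ + (Q_in − Q_out) t = 1150 − 11.300 t; V(30.7) = 803.09 gal.
Species balance (pure solvent in): dm/dt = −Q_out · m/V(t).
dm/m = −Q_out dt/(V₀ − 11.300 t); integrating gives ln(m/m₀) = −(Q_out/(Q_in−Q_out)) ln(V/V₀).
m = m₀ (V₀/V)^(Q_out/(Q_in−Q_out)) = 77.6 × (1150/803.09)^(-2.2035) = 35.177 mol.
C = m/V = 35.177/803.09 = 0.043802 mol/gal.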